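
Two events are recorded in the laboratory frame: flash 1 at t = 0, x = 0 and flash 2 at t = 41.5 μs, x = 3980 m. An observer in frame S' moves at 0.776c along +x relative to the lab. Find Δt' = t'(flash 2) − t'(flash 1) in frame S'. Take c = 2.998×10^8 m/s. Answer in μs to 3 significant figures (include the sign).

Δt' ≈ 49.5 μs

γ = 1/√(1 − 0.776²) = 1.5855
Δt' = γ(Δt − vΔx/c²) = 1.5855 × (41.5 μs − 0.776×3980 m / (2.998×10^8 m/s))
= 1.5855 × (31.198 μs) = 49.5 μs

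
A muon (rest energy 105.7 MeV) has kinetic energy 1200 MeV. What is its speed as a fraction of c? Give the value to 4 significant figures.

β ≈ 0.9967

γ = 1 + K/(m₀c²) = 1 + 1200/105.7 = 12.3529
β = √(1 − 1/γ²) = 0.9967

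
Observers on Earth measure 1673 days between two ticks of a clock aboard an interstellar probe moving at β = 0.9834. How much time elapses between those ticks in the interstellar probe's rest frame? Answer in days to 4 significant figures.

γ = 1/√(1 − 0.9834²) = 5.51113
Proper time: τ₀ = Δt/γ = 1673/5.51113 = 303.6 days

τ₀ ≈ 303.6 days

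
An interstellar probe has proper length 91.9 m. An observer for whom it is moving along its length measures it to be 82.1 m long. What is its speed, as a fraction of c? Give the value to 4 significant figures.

γ = L₀/L = 91.9/82.1 = 1.11937
β = √(1 − 1/γ²) = 0.4493

β ≈ 0.4493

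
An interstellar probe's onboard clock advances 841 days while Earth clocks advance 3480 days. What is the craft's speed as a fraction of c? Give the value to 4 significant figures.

β ≈ 0.9704

γ = Δt/τ₀ = 3480/841 = 4.13793
β = √(1 − 1/γ²) = √(1 − 1/4.13793²) = 0.9704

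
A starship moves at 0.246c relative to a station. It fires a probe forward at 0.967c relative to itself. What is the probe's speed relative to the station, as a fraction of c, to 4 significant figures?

Relativistic velocity addition: u = (u' + v)/(1 + u'v/c²)
= (0.967 + 0.246)/(1 + 0.967×0.246) = 1.213/1.23788 = 0.9799

u ≈ 0.9799c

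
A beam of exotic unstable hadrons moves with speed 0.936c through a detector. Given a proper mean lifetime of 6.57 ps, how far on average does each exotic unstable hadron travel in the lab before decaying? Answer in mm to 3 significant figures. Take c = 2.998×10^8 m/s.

γ = 1/√(1 − 0.936²) = 2.8409
Dilated lifetime: Δt = γτ₀ = 2.8409 × 6.57 ps = 18.665 ps
d = vΔt = 0.936c × 18.665 ps = 2.8061×10^8 m/s × 1.8665×10^-11 s = 5.24 mm

d ≈ 5.24 mm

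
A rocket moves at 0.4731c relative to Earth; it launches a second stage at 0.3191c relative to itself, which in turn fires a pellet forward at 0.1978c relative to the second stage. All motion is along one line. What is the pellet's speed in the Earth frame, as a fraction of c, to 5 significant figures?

u ≈ 0.77991c

Compose boost 2: (0.3191 + 0.4731)/(1 + 0.3191×0.4731) = 0.79220/1.150966 = 0.6882913
Compose boost 3: (0.1978 + 0.6882913)/(1 + 0.1978×0.6882913) = 0.8860913/1.136144 = 0.77991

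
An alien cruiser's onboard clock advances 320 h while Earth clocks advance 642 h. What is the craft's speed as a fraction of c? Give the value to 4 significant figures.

β ≈ 0.8669

γ = Δt/τ₀ = 642/320 = 2.00625
β = √(1 − 1/γ²) = √(1 − 1/2.00625²) = 0.8669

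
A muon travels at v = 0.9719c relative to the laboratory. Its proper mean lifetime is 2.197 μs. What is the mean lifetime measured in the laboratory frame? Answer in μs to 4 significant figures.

Δt ≈ 9.333 μs

γ = 1/√(1 − 0.9719²) = 4.24819
Time dilation: Δt = γτ₀ = 4.24819 × 2.197 μs = 9.333 μs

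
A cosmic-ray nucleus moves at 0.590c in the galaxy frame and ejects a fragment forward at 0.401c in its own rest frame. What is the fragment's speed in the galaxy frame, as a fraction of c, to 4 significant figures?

Compose boost 2: (0.401 + 0.590)/(1 + 0.401×0.590) = 0.9910/1.23659 = 0.8014

u ≈ 0.8014c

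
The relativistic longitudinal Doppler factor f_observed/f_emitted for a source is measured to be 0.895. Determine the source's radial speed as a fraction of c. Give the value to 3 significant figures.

β ≈ 0.110

f_obs/f_src = √((1−β)/(1+β)) = 0.895  ⇒  (1−β)/(1+β) = 0.80102
β = |1 − D²|/(1 + D²) = |1 − 0.80102|/(1 + 0.80102) = 0.110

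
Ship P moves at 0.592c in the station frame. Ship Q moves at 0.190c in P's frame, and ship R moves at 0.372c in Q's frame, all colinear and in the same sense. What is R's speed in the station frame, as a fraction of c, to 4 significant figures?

u ≈ 0.8521c

Compose boost 2: (0.190 + 0.592)/(1 + 0.190×0.592) = 0.7820/1.11248 = 0.702934
Compose boost 3: (0.372 + 0.702934)/(1 + 0.372×0.702934) = 1.07493/1.26149 = 0.8521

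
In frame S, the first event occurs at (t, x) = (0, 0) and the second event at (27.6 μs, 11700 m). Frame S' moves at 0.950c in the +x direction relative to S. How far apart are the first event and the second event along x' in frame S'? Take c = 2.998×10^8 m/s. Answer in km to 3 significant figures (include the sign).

Δx' ≈ 12.3 km

γ = 1/√(1 − 0.950²) = 3.2026
Δx' = γ(Δx − vΔt) = 3.2026 × (11700 m − 0.950×(2.998×10^8 m/s)×27.6×10^-6 s)
= 3.2026 × (3839.2 m) = 12.3 km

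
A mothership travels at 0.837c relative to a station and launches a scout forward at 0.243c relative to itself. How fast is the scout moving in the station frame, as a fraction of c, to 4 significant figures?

u ≈ 0.8975c

Compose boost 2: (0.243 + 0.837)/(1 + 0.243×0.837) = 1.080/1.20339 = 0.8975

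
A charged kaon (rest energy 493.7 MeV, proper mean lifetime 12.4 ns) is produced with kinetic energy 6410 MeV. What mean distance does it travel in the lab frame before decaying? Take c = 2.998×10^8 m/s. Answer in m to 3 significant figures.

d ≈ 51.9 m

γ = 1 + K/(m₀c²) = 1 + 6410/493.7 = 13.984
β = √(1 − 1/γ²) = 0.99744
Dilated lifetime: γτ₀ = 13.984 × 12.4 ns = 173.40 ns
d = βc·γτ₀ = 0.99744 × (2.998×10^8 m/s) × 1.7340×10^-7 s = 51.9 m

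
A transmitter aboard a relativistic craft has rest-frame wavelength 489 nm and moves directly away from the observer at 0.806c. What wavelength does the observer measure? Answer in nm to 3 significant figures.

Relativistic Doppler: λ_obs = λ_src √((1+β)/(1−β))
= 489 × √(1.8060/0.19400) = 489 × 3.0511 = 1490 nm

λ_obs ≈ 1490 nm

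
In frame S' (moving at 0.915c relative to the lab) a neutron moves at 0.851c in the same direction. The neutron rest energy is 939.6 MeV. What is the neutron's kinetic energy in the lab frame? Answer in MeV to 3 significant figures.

u_lab = (0.851 + 0.915)/(1 + 0.851×0.915) = 0.992879
γ = 1/√(1 − 0.992879²) = 8.3947
K = (γ − 1)m₀c² = (8.3947 − 1) × 939.6 = 7.3947 × 939.6 = 6950 MeV

K ≈ 6950 MeV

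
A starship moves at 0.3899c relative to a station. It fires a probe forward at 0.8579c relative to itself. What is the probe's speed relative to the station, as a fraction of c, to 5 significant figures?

Relativistic velocity addition: u = (u' + v)/(1 + u'v/c²)
= (0.8579 + 0.3899)/(1 + 0.8579×0.3899) = 1.2478/1.334495 = 0.93504

u ≈ 0.93504c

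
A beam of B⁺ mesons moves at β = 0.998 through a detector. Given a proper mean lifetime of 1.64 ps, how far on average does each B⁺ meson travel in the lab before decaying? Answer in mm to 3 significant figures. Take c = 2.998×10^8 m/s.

d ≈ 7.76 mm

γ = 1/√(1 − 0.998²) = 15.819
Dilated lifetime: Δt = γτ₀ = 15.819 × 1.64 ps = 25.944 ps
d = vΔt = 0.998c × 25.944 ps = 2.9920×10^8 m/s × 2.5944×10^-11 s = 7.76 mm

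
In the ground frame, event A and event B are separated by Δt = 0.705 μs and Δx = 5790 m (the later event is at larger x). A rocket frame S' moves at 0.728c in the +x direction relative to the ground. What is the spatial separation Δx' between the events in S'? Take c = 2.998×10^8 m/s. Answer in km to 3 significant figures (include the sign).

Δx' ≈ 8.22 km

γ = 1/√(1 − 0.728²) = 1.4586
Δx' = γ(Δx − vΔt) = 1.4586 × (5790 m − 0.728×(2.998×10^8 m/s)×0.705×10^-6 s)
= 1.4586 × (5636.1 m) = 8.22 km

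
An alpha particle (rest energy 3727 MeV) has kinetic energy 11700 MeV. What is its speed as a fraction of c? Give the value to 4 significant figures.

β ≈ 0.9704

γ = 1 + K/(m₀c²) = 1 + 11700/3727 = 4.13925
β = √(1 − 1/γ²) = 0.9704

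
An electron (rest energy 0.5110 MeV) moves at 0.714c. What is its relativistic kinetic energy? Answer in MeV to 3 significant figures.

γ = 1/√(1 − 0.714²) = 1.4283
K = (γ − 1)m₀c² = (1.4283 − 1) × 0.5110 MeV = 0.42827 × 0.5110 MeV = 0.219 MeV

K ≈ 0.219 MeV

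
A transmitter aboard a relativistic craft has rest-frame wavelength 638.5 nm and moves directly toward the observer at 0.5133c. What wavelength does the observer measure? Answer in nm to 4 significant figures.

Relativistic Doppler: λ_obs = λ_src √((1−β)/(1+β))
= 638.5 × √(0.486700/1.51330) = 638.5 × 0.567111 = 362.1 nm

λ_obs ≈ 362.1 nm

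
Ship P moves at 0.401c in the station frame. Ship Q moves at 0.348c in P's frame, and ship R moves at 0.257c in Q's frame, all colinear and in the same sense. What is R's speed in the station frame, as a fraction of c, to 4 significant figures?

Compose boost 2: (0.348 + 0.401)/(1 + 0.348×0.401) = 0.7490/1.13955 = 0.657278
Compose boost 3: (0.257 + 0.657278)/(1 + 0.257×0.657278) = 0.914278/1.16892 = 0.7822

u ≈ 0.7822c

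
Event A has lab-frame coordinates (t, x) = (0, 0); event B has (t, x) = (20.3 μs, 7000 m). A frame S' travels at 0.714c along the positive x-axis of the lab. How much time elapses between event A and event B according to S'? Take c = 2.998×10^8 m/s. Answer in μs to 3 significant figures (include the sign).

Δt' ≈ 5.18 μs

γ = 1/√(1 − 0.714²) = 1.4283
Δt' = γ(Δt − vΔx/c²) = 1.4283 × (20.3 μs − 0.714×7000 m / (2.998×10^8 m/s))
= 1.4283 × (3.6289 μs) = 5.18 μs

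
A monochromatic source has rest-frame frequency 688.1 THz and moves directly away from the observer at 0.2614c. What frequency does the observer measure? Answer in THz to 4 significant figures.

Relativistic Doppler: f_obs = f_src √((1−β)/(1+β))
= 688.1 × √(0.738600/1.26140) = 688.1 × 0.765206 = 526.5 THz

f_obs ≈ 526.5 THz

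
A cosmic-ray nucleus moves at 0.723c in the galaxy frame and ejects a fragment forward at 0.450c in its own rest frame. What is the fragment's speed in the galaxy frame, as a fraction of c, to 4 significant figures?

Compose boost 2: (0.450 + 0.723)/(1 + 0.450×0.723) = 1.173/1.32535 = 0.8850

u ≈ 0.8850c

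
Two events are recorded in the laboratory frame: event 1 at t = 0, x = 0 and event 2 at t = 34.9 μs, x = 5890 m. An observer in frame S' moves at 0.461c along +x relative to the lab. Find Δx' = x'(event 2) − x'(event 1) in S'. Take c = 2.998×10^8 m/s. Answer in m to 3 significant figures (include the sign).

Δx' ≈ 1200 m

γ = 1/√(1 − 0.461²) = 1.1269
Δx' = γ(Δx − vΔt) = 1.1269 × (5890 m − 0.461×(2.998×10^8 m/s)×34.9×10^-6 s)
= 1.1269 × (1066.5 m) = 1200 m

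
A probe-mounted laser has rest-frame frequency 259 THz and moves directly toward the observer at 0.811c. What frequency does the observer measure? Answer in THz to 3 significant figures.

Relativistic Doppler: f_obs = f_src √((1+β)/(1−β))
= 259 × √(1.8110/0.18900) = 259 × 3.0955 = 802 THz

f_obs ≈ 802 THz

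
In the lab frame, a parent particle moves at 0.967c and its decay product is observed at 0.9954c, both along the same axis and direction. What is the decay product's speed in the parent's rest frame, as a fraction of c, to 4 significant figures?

u' ≈ 0.7584c

Inverse velocity addition: u' = (u − v)/(1 − uv/c²)
= (0.9954 − 0.967)/(1 − 0.9954×0.967) = 0.02840/0.0374482 = 0.7584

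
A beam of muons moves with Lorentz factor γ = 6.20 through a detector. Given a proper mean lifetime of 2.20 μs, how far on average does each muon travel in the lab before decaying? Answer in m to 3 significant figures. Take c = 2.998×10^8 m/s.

d ≈ 4040 m

β = √(1 − 1/γ²) = √(1 − 1/6.20²) = 0.98691
Dilated lifetime: Δt = γτ₀ = 6.20 × 2.20 μs = 13.640 μs
d = vΔt = 0.98691c × 13.640 μs = 2.9587×10^8 m/s × 1.3640×10^-5 s = 4040 m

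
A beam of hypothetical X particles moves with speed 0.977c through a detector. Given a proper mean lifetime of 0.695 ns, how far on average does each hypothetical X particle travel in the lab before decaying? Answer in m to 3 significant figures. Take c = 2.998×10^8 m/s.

γ = 1/√(1 − 0.977²) = 4.6896
Dilated lifetime: Δt = γτ₀ = 4.6896 × 0.695 ns = 3.2592 ns
d = vΔt = 0.977c × 3.2592 ns = 2.9290×10^8 m/s × 3.2592×10^-9 s = 0.955 m

d ≈ 0.955 m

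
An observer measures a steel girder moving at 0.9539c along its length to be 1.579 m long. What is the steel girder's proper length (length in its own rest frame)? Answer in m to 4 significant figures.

γ = 1/√(1 − 0.9539²) = 3.33195
L₀ = γL = 3.33195 × 1.579 = 5.261 m

L₀ ≈ 5.261 m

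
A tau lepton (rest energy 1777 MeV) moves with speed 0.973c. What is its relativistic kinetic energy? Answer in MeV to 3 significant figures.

γ = 1/√(1 − 0.973²) = 4.3327
K = (γ − 1)m₀c² = (4.3327 − 1) × 1777 MeV = 3.3327 × 1777 MeV = 5920 MeV

K ≈ 5920 MeV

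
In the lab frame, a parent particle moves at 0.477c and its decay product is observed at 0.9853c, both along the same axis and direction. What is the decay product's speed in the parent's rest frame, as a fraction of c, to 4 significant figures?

u' ≈ 0.9590c

Inverse velocity addition: u' = (u − v)/(1 − uv/c²)
= (0.9853 − 0.477)/(1 − 0.9853×0.477) = 0.5083/0.530012 = 0.9590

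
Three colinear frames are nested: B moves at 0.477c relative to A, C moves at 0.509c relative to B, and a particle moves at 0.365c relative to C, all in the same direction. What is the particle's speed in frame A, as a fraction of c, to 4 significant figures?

u ≈ 0.8983c

Compose boost 2: (0.509 + 0.477)/(1 + 0.509×0.477) = 0.9860/1.24279 = 0.793374
Compose boost 3: (0.365 + 0.793374)/(1 + 0.365×0.793374) = 1.15837/1.28958 = 0.8983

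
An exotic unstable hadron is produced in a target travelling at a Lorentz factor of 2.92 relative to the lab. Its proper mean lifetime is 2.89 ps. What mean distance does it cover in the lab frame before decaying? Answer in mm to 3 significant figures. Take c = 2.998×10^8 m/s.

β = √(1 − 1/γ²) = √(1 − 1/2.92²) = 0.93953
Dilated lifetime: Δt = γτ₀ = 2.92 × 2.89 ps = 8.4388 ps
d = vΔt = 0.93953c × 8.4388 ps = 2.8167×10^8 m/s × 8.4388×10^-12 s = 2.38 mm

d ≈ 2.38 mm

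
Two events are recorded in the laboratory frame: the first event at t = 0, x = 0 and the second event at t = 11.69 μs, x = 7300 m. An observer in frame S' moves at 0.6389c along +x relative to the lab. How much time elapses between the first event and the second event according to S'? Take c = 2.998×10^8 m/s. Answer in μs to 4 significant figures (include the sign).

γ = 1/√(1 − 0.6389²) = 1.29990
Δt' = γ(Δt − vΔx/c²) = 1.29990 × (11.69 μs − 0.6389×7300 m / (2.998×10^8 m/s))
= 1.29990 × (-3.86694 μs) = -5.027 μs

Δt' ≈ -5.027 μs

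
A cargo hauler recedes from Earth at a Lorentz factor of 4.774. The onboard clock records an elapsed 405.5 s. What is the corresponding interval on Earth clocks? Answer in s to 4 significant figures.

Δt ≈ 1936 s

γ = 4.774 (given)
Time dilation: Δt = γτ₀ = 4.774 × 405.5 s = 1936 s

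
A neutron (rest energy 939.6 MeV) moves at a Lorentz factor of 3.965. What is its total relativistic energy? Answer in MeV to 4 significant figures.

γ = 3.965 (given)
E = γm₀c² = 3.965 × 939.6 MeV = 3726 MeV

E ≈ 3726 MeV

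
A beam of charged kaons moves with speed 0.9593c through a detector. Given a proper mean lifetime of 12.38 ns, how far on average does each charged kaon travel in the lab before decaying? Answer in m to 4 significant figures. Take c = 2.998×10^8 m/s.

d ≈ 12.61 m

γ = 1/√(1 − 0.9593²) = 3.54122
Dilated lifetime: Δt = γτ₀ = 3.54122 × 12.38 ns = 43.8402 ns
d = vΔt = 0.9593c × 43.8402 ns = 2.87598×10^8 m/s × 4.38402×10^-8 s = 12.61 m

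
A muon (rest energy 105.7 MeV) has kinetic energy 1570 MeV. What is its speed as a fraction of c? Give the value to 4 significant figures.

γ = 1 + K/(m₀c²) = 1 + 1570/105.7 = 15.8534
β = √(1 − 1/γ²) = 0.9980

β ≈ 0.9980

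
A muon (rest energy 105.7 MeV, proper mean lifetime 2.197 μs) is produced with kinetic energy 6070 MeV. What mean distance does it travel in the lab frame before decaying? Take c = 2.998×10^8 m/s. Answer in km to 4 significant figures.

γ = 1 + K/(m₀c²) = 1 + 6070/105.7 = 58.4267
β = √(1 − 1/γ²) = 0.999854
Dilated lifetime: γτ₀ = 58.4267 × 2.197 μs = 128.363 μs
d = βc·γτ₀ = 0.999854 × (2.998×10^8 m/s) × 0.000128363 s = 38.48 km

d ≈ 38.48 km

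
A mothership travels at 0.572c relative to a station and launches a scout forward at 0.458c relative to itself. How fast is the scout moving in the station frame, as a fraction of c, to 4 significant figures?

Compose boost 2: (0.458 + 0.572)/(1 + 0.458×0.572) = 1.030/1.26198 = 0.8162

u ≈ 0.8162c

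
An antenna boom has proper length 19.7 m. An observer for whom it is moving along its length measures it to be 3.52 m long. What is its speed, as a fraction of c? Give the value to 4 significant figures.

β ≈ 0.9839

γ = L₀/L = 19.7/3.52 = 5.59659
β = √(1 − 1/γ²) = 0.9839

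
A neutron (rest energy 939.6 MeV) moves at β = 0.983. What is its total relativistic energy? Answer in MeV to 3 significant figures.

γ = 1/√(1 − 0.983²) = 5.4465
E = γm₀c² = 5.4465 × 939.6 MeV = 5120 MeV

E ≈ 5120 MeV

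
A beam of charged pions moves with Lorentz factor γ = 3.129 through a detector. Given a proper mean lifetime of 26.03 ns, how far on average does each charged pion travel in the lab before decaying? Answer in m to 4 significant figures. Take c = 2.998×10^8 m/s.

β = √(1 − 1/γ²) = √(1 − 1/3.129²) = 0.947556
Dilated lifetime: Δt = γτ₀ = 3.129 × 26.03 ns = 81.4479 ns
d = vΔt = 0.947556c × 81.4479 ns = 2.84077×10^8 m/s × 8.14479×10^-8 s = 23.14 m

d ≈ 23.14 m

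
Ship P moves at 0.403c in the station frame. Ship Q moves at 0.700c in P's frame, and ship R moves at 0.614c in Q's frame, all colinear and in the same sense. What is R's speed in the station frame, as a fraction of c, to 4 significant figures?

u ≈ 0.9647c

Compose boost 2: (0.700 + 0.403)/(1 + 0.700×0.403) = 1.103/1.28210 = 0.860307
Compose boost 3: (0.614 + 0.860307)/(1 + 0.614×0.860307) = 1.47431/1.52823 = 0.9647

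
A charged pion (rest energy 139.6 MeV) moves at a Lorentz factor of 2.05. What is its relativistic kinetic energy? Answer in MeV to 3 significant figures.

γ = 2.05 (given)
K = (γ − 1)m₀c² = (2.05 − 1) × 139.6 MeV = 1.0500 × 139.6 MeV = 147 MeV

K ≈ 147 MeV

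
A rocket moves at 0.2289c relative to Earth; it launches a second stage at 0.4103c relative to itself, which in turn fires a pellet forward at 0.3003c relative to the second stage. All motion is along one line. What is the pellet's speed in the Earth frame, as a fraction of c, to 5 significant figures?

u ≈ 0.75257c

Compose boost 2: (0.4103 + 0.2289)/(1 + 0.4103×0.2289) = 0.63920/1.093918 = 0.5843219
Compose boost 3: (0.3003 + 0.5843219)/(1 + 0.3003×0.5843219) = 0.8846219/1.175472 = 0.75257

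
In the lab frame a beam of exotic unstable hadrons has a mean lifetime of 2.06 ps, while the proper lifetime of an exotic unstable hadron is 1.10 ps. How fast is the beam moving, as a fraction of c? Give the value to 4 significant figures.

γ = Δt/τ₀ = 2.06/1.10 = 1.87273
β = √(1 − 1/γ²) = √(1 − 1/1.87273²) = 0.8455

β ≈ 0.8455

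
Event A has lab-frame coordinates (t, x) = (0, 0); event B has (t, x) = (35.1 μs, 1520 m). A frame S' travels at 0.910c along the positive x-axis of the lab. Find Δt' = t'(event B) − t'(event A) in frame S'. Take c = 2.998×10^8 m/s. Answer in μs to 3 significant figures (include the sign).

γ = 1/√(1 − 0.910²) = 2.4119
Δt' = γ(Δt − vΔx/c²) = 2.4119 × (35.1 μs − 0.910×1520 m / (2.998×10^8 m/s))
= 2.4119 × (30.486 μs) = 73.5 μs

Δt' ≈ 73.5 μs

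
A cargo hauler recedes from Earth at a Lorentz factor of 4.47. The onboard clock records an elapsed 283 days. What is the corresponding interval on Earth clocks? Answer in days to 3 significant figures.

γ = 4.47 (given)
Time dilation: Δt = γτ₀ = 4.47 × 283 days = 1270 days

Δt ≈ 1270 days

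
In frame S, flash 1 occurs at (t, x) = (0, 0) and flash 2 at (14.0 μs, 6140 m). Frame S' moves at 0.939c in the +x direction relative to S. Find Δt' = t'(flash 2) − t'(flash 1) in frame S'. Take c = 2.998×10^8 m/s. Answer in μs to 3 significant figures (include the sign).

Δt' ≈ -15.2 μs

γ = 1/√(1 − 0.939²) = 2.9077
Δt' = γ(Δt − vΔx/c²) = 2.9077 × (14.0 μs − 0.939×6140 m / (2.998×10^8 m/s))
= 2.9077 × (-5.2310 μs) = -15.2 μs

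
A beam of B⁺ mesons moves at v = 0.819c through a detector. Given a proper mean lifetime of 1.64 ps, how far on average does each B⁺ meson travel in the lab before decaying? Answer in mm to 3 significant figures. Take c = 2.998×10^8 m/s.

d ≈ 0.702 mm

γ = 1/√(1 − 0.819²) = 1.7428
Dilated lifetime: Δt = γτ₀ = 1.7428 × 1.64 ps = 2.8582 ps
d = vΔt = 0.819c × 2.8582 ps = 2.4554×10^8 m/s × 2.8582×10^-12 s = 0.702 mm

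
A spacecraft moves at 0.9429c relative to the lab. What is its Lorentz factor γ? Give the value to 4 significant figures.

γ = 1/√(1 − β²) = 1/√(1 − 0.9429²) = 1/√(0.110940) = 3.002

γ ≈ 3.002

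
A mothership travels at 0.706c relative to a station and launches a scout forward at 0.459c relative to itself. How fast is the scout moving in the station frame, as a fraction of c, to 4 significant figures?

Compose boost 2: (0.459 + 0.706)/(1 + 0.459×0.706) = 1.165/1.32405 = 0.8799

u ≈ 0.8799c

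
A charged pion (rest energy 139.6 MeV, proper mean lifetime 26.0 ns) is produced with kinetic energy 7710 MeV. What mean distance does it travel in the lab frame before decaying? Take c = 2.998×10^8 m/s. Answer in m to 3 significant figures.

d ≈ 438 m

γ = 1 + K/(m₀c²) = 1 + 7710/139.6 = 56.229
β = √(1 − 1/γ²) = 0.99984
Dilated lifetime: γτ₀ = 56.229 × 26.0 ns = 1462.0 ns
d = βc·γτ₀ = 0.99984 × (2.998×10^8 m/s) × 1.4620×10^-6 s = 438 m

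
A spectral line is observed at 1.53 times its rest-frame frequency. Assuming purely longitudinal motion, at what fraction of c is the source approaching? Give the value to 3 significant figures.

f_obs/f_src = √((1+β)/(1−β)) = 1.53  ⇒  (1+β)/(1−β) = 2.3409
β = |1 − D²|/(1 + D²) = |1 − 2.3409|/(1 + 2.3409) = 0.401

β ≈ 0.401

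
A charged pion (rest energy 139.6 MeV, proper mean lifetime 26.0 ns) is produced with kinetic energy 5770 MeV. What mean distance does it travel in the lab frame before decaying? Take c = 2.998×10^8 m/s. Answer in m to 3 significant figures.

d ≈ 330 m

γ = 1 + K/(m₀c²) = 1 + 5770/139.6 = 42.332
β = √(1 − 1/γ²) = 0.99972
Dilated lifetime: γτ₀ = 42.332 × 26.0 ns = 1100.6 ns
d = βc·γτ₀ = 0.99972 × (2.998×10^8 m/s) × 1.1006×10^-6 s = 330 m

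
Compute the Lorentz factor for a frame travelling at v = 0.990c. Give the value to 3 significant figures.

γ ≈ 7.09

γ = 1/√(1 − β²) = 1/√(1 − 0.990²) = 1/√(0.019900) = 7.09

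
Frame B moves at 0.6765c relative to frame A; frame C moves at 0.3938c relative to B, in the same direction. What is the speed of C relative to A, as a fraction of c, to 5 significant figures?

u ≈ 0.84515c

Compose boost 2: (0.3938 + 0.6765)/(1 + 0.3938×0.6765) = 1.0703/1.266406 = 0.84515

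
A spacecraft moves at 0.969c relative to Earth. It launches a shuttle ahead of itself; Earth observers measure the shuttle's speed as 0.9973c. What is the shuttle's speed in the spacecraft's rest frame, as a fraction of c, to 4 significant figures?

u' ≈ 0.8419c

Inverse velocity addition: u' = (u − v)/(1 − uv/c²)
= (0.9973 − 0.969)/(1 − 0.9973×0.969) = 0.02830/0.0336163 = 0.8419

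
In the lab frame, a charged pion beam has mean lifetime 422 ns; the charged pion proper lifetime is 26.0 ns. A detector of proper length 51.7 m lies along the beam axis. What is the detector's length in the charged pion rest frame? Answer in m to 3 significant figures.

L ≈ 3.19 m

Time dilation ⇒ γ = Δt/τ₀ = 422/26.0 = 16.231
Length contraction: L = L₀/γ = 51.7/16.231 = 3.19 m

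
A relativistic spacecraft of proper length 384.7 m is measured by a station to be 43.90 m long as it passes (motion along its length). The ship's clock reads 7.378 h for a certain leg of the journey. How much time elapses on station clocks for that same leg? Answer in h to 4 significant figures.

Length contraction ⇒ γ = L₀/L = 384.7/43.90 = 8.76310
Time dilation: Δt = γτ₀ = 8.76310 × 7.378 h = 64.65 h

Δt ≈ 64.65 h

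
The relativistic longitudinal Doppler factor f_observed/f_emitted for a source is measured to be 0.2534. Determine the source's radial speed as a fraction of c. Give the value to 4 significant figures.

f_obs/f_src = √((1−β)/(1+β)) = 0.2534  ⇒  (1−β)/(1+β) = 0.0642116
β = |1 − D²|/(1 + D²) = |1 − 0.0642116|/(1 + 0.0642116) = 0.8793

β ≈ 0.8793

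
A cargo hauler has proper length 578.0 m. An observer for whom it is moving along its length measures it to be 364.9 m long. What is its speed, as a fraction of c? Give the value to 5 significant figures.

γ = L₀/L = 578.0/364.9 = 1.583996
β = √(1 − 1/γ²) = 0.77553

β ≈ 0.77553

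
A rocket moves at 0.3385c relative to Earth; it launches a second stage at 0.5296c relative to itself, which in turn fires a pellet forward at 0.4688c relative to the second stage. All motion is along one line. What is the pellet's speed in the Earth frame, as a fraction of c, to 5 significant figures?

Compose boost 2: (0.5296 + 0.3385)/(1 + 0.5296×0.3385) = 0.86810/1.179270 = 0.7361336
Compose boost 3: (0.4688 + 0.7361336)/(1 + 0.4688×0.7361336) = 1.204934/1.345099 = 0.89580

u ≈ 0.89580c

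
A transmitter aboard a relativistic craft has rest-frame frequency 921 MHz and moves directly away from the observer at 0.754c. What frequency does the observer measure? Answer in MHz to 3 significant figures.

Relativistic Doppler: f_obs = f_src √((1−β)/(1+β))
= 921 × √(0.24600/1.7540) = 921 × 0.37450 = 345 MHz

f_obs ≈ 345 MHz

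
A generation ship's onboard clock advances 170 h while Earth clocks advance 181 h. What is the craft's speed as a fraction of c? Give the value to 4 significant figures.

γ = Δt/τ₀ = 181/170 = 1.06471
β = √(1 − 1/γ²) = √(1 − 1/1.06471²) = 0.3433

β ≈ 0.3433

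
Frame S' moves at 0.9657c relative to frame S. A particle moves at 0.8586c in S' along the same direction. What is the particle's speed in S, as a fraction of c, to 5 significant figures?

Relativistic velocity addition: u = (u' + v)/(1 + u'v/c²)
= (0.8586 + 0.9657)/(1 + 0.8586×0.9657) = 1.8243/1.829150 = 0.99735

u ≈ 0.99735c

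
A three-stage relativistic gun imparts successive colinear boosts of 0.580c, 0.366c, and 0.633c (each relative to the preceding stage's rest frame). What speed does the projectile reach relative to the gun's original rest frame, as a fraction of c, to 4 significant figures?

Compose boost 2: (0.366 + 0.580)/(1 + 0.366×0.580) = 0.9460/1.21228 = 0.780348
Compose boost 3: (0.633 + 0.780348)/(1 + 0.633×0.780348) = 1.41335/1.49396 = 0.9460

u ≈ 0.9460c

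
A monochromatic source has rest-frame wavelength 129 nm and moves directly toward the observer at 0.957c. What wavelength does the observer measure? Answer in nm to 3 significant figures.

Relativistic Doppler: λ_obs = λ_src √((1−β)/(1+β))
= 129 × √(0.043000/1.9570) = 129 × 0.14823 = 19.1 nm

λ_obs ≈ 19.1 nm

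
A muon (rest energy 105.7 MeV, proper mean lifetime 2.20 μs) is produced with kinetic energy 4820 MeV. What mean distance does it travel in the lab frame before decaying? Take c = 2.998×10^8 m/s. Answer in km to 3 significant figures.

γ = 1 + K/(m₀c²) = 1 + 4820/105.7 = 46.601
β = √(1 − 1/γ²) = 0.99977
Dilated lifetime: γτ₀ = 46.601 × 2.20 μs = 102.52 μs
d = βc·γτ₀ = 0.99977 × (2.998×10^8 m/s) × 0.00010252 s = 30.7 km

d ≈ 30.7 km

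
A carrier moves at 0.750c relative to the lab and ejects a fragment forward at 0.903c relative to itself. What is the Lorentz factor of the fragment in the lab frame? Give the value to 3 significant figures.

γ ≈ 5.90

u_lab = (0.903 + 0.750)/(1 + 0.903×0.750) = 1.653/1.67725 = 0.985542
γ = 1/√(1 − 0.985542²) = 5.90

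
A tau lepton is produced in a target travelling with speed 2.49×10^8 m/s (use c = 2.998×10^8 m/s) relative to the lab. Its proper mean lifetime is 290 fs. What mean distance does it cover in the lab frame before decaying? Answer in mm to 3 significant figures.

d ≈ 0.130 mm

β = v/c = 2.49×10^8 / 2.998×10^8 = 0.83055
γ = 1/√(1 − 0.83055²) = 1.7955
Dilated lifetime: Δt = γτ₀ = 1.7955 × 290 fs = 520.70 fs
d = vΔt = 0.83055c × 520.70 fs = 2.4900×10^8 m/s × 5.2070×10^-13 s = 0.130 mm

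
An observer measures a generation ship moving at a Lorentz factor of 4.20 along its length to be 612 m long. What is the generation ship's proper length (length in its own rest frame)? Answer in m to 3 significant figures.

γ = 4.20 (given)
L₀ = γL = 4.20 × 612 = 2570 m

L₀ ≈ 2570 m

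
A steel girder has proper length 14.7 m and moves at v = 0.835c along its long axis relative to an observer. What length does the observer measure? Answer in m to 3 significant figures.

γ = 1/√(1 − 0.835²) = 1.8174
Length contraction: L = L₀/γ = 14.7/1.8174 = 8.09 m

L ≈ 8.09 m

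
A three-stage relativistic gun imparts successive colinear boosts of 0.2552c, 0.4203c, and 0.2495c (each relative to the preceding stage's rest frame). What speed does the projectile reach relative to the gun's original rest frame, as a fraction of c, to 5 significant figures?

Compose boost 2: (0.4203 + 0.2552)/(1 + 0.4203×0.2552) = 0.67550/1.107261 = 0.6100642
Compose boost 3: (0.2495 + 0.6100642)/(1 + 0.2495×0.6100642) = 0.8595642/1.152211 = 0.74601

u ≈ 0.74601c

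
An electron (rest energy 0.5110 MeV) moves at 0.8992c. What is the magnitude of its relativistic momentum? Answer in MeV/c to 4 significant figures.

γ = 1/√(1 − 0.8992²) = 2.28552
p = γβm₀c = 2.28552 × 0.8992 × 0.5110 MeV/c = 1.050 MeV/c

p ≈ 1.050 MeV/c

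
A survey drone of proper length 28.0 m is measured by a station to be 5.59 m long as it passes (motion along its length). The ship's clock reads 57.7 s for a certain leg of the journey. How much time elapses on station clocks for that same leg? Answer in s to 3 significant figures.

Length contraction ⇒ γ = L₀/L = 28.0/5.59 = 5.0089
Time dilation: Δt = γτ₀ = 5.0089 × 57.7 s = 289 s

Δt ≈ 289 s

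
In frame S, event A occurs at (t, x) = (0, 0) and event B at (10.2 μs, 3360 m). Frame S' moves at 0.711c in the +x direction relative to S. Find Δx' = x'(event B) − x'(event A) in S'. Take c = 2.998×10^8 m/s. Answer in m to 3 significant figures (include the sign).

Δx' ≈ 1690 m

γ = 1/√(1 − 0.711²) = 1.4221
Δx' = γ(Δx − vΔt) = 1.4221 × (3360 m − 0.711×(2.998×10^8 m/s)×10.2×10^-6 s)
= 1.4221 × (1185.8 m) = 1690 m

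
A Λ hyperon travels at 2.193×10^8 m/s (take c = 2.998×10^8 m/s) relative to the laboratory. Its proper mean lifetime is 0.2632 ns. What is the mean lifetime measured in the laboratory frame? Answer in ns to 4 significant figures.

β = v/c = 2.193×10^8 / 2.998×10^8 = 0.731488
γ = 1/√(1 − 0.731488²) = 1.46659
Time dilation: Δt = γτ₀ = 1.46659 × 0.2632 ns = 0.3860 ns

Δt ≈ 0.3860 ns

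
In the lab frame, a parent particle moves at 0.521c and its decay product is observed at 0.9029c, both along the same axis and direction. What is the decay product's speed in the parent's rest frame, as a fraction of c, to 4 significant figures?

Inverse velocity addition: u' = (u − v)/(1 − uv/c²)
= (0.9029 − 0.521)/(1 − 0.9029×0.521) = 0.3819/0.529589 = 0.7211

u' ≈ 0.7211c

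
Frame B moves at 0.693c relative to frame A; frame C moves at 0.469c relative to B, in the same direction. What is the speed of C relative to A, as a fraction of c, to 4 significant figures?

Compose boost 2: (0.469 + 0.693)/(1 + 0.469×0.693) = 1.162/1.32502 = 0.8770

u ≈ 0.8770c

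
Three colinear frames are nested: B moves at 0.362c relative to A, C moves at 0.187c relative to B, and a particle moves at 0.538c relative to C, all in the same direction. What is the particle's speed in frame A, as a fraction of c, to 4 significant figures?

Compose boost 2: (0.187 + 0.362)/(1 + 0.187×0.362) = 0.5490/1.06769 = 0.514192
Compose boost 3: (0.538 + 0.514192)/(1 + 0.538×0.514192) = 1.05219/1.27664 = 0.8242

u ≈ 0.8242c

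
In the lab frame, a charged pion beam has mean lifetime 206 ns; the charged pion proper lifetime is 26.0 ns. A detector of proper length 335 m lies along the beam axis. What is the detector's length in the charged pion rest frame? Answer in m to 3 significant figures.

L ≈ 42.3 m

Time dilation ⇒ γ = Δt/τ₀ = 206/26.0 = 7.9231
Length contraction: L = L₀/γ = 335/7.9231 = 42.3 m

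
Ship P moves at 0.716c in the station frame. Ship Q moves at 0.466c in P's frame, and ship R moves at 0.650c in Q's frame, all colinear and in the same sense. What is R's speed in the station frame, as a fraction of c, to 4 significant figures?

u ≈ 0.9747c

Compose boost 2: (0.466 + 0.716)/(1 + 0.466×0.716) = 1.182/1.33366 = 0.886286
Compose boost 3: (0.650 + 0.886286)/(1 + 0.650×0.886286) = 1.53629/1.57609 = 0.9747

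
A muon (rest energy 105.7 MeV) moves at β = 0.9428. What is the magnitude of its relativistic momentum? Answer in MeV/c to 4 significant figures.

γ = 1/√(1 − 0.9428²) = 2.99977
p = γβm₀c = 2.99977 × 0.9428 × 105.7 MeV/c = 298.9 MeV/c

p ≈ 298.9 MeV/c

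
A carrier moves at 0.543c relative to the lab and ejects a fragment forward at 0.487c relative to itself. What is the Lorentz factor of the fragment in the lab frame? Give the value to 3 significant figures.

γ ≈ 1.72

u_lab = (0.487 + 0.543)/(1 + 0.487×0.543) = 1.030/1.26444 = 0.814589
γ = 1/√(1 − 0.814589²) = 1.72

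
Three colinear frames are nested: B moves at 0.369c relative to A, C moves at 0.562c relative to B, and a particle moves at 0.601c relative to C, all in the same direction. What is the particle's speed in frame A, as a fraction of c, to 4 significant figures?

Compose boost 2: (0.562 + 0.369)/(1 + 0.562×0.369) = 0.9310/1.20738 = 0.771092
Compose boost 3: (0.601 + 0.771092)/(1 + 0.601×0.771092) = 1.37209/1.46343 = 0.9376

u ≈ 0.9376c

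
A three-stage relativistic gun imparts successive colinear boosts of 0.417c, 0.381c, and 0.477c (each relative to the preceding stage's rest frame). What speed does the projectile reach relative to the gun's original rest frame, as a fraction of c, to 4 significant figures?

u ≈ 0.8774c

Compose boost 2: (0.381 + 0.417)/(1 + 0.381×0.417) = 0.7980/1.15888 = 0.688598
Compose boost 3: (0.477 + 0.688598)/(1 + 0.477×0.688598) = 1.16560/1.32846 = 0.8774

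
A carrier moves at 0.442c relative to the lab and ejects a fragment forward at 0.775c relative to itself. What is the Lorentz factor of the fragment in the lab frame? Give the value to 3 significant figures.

γ ≈ 2.37

u_lab = (0.775 + 0.442)/(1 + 0.775×0.442) = 1.217/1.34255 = 0.906484
γ = 1/√(1 − 0.906484²) = 2.37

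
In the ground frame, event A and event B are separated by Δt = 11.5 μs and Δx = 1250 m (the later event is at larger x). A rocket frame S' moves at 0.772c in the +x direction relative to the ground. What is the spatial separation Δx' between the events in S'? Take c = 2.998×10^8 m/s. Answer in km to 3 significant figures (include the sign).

γ = 1/√(1 − 0.772²) = 1.5733
Δx' = γ(Δx − vΔt) = 1.5733 × (1250 m − 0.772×(2.998×10^8 m/s)×11.5×10^-6 s)
= 1.5733 × (-1411.6 m) = -2.22 km

Δx' ≈ -2.22 km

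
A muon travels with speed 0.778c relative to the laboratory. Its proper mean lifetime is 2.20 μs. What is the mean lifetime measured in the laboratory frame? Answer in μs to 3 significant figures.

Δt ≈ 3.50 μs

γ = 1/√(1 − 0.778²) = 1.5917
Time dilation: Δt = γτ₀ = 1.5917 × 2.20 μs = 3.50 μs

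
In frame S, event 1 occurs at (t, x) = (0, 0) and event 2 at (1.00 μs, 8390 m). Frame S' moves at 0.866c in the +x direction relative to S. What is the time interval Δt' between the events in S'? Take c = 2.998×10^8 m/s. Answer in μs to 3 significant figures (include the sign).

Δt' ≈ -46.5 μs

γ = 1/√(1 − 0.866²) = 1.9998
Δt' = γ(Δt − vΔx/c²) = 1.9998 × (1.00 μs − 0.866×8390 m / (2.998×10^8 m/s))
= 1.9998 × (-23.235 μs) = -46.5 μs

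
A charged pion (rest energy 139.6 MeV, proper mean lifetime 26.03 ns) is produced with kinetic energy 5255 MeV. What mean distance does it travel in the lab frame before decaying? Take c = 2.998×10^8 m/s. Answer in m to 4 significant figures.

γ = 1 + K/(m₀c²) = 1 + 5255/139.6 = 38.6433
β = √(1 − 1/γ²) = 0.999665
Dilated lifetime: γτ₀ = 38.6433 × 26.03 ns = 1005.88 ns
d = βc·γτ₀ = 0.999665 × (2.998×10^8 m/s) × 1.00588×10^-6 s = 301.5 m

d ≈ 301.5 m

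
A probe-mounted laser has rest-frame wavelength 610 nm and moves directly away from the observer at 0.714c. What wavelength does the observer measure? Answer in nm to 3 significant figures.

λ_obs ≈ 1490 nm

Relativistic Doppler: λ_obs = λ_src √((1+β)/(1−β))
= 610 × √(1.7140/0.28600) = 610 × 2.4481 = 1490 nm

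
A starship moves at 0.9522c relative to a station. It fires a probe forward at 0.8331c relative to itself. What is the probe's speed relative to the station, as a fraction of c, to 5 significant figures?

Relativistic velocity addition: u = (u' + v)/(1 + u'v/c²)
= (0.8331 + 0.9522)/(1 + 0.8331×0.9522) = 1.7853/1.793278 = 0.99555

u ≈ 0.99555c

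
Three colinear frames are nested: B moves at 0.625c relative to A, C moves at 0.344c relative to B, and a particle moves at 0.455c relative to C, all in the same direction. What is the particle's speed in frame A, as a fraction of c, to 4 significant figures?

Compose boost 2: (0.344 + 0.625)/(1 + 0.344×0.625) = 0.9690/1.21500 = 0.797531
Compose boost 3: (0.455 + 0.797531)/(1 + 0.455×0.797531) = 1.25253/1.36288 = 0.9190

u ≈ 0.9190c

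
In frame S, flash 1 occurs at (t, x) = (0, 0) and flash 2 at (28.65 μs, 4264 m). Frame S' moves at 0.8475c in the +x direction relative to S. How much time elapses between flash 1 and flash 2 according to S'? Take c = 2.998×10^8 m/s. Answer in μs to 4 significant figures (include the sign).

Δt' ≈ 31.27 μs

γ = 1/√(1 − 0.8475²) = 1.88397
Δt' = γ(Δt − vΔx/c²) = 1.88397 × (28.65 μs − 0.8475×4264 m / (2.998×10^8 m/s))
= 1.88397 × (16.5962 μs) = 31.27 μs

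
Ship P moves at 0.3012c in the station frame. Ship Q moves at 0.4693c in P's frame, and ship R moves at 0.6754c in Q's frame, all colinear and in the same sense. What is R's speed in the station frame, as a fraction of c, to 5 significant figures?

u ≈ 0.92756c

Compose boost 2: (0.4693 + 0.3012)/(1 + 0.4693×0.3012) = 0.77050/1.141353 = 0.6750759
Compose boost 3: (0.6754 + 0.6750759)/(1 + 0.6754×0.6750759) = 1.350476/1.455946 = 0.92756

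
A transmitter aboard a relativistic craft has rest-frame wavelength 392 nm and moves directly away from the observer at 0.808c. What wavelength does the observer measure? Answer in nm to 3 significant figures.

Relativistic Doppler: λ_obs = λ_src √((1+β)/(1−β))
= 392 × √(1.8080/0.19200) = 392 × 3.0687 = 1200 nm

λ_obs ≈ 1200 nm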